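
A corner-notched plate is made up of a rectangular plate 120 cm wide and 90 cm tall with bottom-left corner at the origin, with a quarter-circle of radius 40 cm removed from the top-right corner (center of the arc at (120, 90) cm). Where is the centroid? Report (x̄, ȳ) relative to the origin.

plate: A = 120 × 90 = 10800.00, centroid at (60.00, 45.00).
removed quarter-circle: A = −¼π·40² = -1256.64, centroid at (103.02, 73.02).
ΣA = 9543.36 cm²
ΣAx̄ = (10800.00)(60.00) + (-1256.64)(103.02) = 518536.89 cm³
ΣAȳ = (10800.00)(45.00) + (-1256.64)(73.02) = 394236.00 cm³
x̄ = 518536.89 / 9543.36 = 54.33 cm
ȳ = 394236.00 / 9543.36 = 41.31 cm

x̄ = 54.33 cm, ȳ = 41.31 cm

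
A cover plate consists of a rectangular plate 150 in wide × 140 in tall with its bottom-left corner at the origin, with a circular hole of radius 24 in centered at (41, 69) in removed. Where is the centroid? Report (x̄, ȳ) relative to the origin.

plate: A = 150 × 140 = 21000.00, centroid at (75.00, 70.00).
hole: A = −π·24² = -1809.56, centroid at (41.00, 69.00).
ΣA = 19190.44 in²
ΣAx̄ = (21000.00)(75.00) + (-1809.56)(41.00) = 1500808.15 in³
ΣAȳ = (21000.00)(70.00) + (-1809.56)(69.00) = 1345140.54 in³
x̄ = 1500808.15 / 19190.44 = 78.21 in
ȳ = 1345140.54 / 19190.44 = 70.09 in

x̄ = 78.21 in, ȳ = 70.09 in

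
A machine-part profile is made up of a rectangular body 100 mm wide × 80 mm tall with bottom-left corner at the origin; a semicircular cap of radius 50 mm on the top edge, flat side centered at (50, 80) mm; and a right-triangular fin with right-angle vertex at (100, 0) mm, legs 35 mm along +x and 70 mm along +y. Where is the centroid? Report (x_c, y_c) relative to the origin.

Part | A | x̄ᵢ | ȳᵢ | A·x̄ᵢ | A·ȳᵢ
rectangular body | 8000.00 | 50.00 | 40.00 | 400000.00 | 320000.00
semicircular top | 3926.99 | 50.00 | 101.22 | 196349.54 | 397492.60
triangular fin | 1225.00 | 111.67 | 23.33 | 136791.67 | 28583.33
Σ | 13151.99 |  |  | 733141.21 | 746075.93
x_c = 733141.21 / 13151.99 = 55.74 mm
y_c = 746075.93 / 13151.99 = 56.73 mm

x_c = 55.74 mm, y_c = 56.73 mm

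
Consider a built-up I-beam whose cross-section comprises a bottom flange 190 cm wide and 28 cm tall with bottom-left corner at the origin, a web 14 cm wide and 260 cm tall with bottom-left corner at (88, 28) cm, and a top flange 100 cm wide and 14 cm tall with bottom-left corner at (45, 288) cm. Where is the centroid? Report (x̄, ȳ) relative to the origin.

x̄ = 95.00 cm, ȳ = 102.57 cm

bottom flange: A = 190 × 28 = 5320.00, centroid at (95.00, 14.00).
web: A = 14 × 260 = 3640.00, centroid at (95.00, 158.00).
top flange: A = 100 × 14 = 1400.00, centroid at (95.00, 295.00).
ΣA = 10360.00 cm²
ΣAx̄ = (5320.00)(95.00) + (3640.00)(95.00) + (1400.00)(95.00) = 984200.00 cm³
ΣAȳ = (5320.00)(14.00) + (3640.00)(158.00) + (1400.00)(295.00) = 1062600.00 cm³
x̄ = 984200.00 / 10360.00 = 95.00 cm
ȳ = 1062600.00 / 10360.00 = 102.57 cm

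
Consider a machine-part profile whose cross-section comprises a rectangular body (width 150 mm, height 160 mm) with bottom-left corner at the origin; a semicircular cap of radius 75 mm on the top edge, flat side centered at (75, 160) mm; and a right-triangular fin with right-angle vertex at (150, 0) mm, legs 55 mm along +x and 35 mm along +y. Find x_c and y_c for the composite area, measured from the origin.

x_c = 77.66 mm, y_c = 107.29 mm

Part | A | x̄ᵢ | ȳᵢ | A·x̄ᵢ | A·ȳᵢ
rectangular body | 24000.00 | 75.00 | 80.00 | 1800000.00 | 1920000.00
semicircular top | 8835.73 | 75.00 | 191.83 | 662679.70 | 1694966.69
triangular fin | 962.50 | 168.33 | 11.67 | 162020.83 | 11229.17
Σ | 33798.23 |  |  | 2624700.53 | 3626195.86
x_c = 2624700.53 / 33798.23 = 77.66 mm
y_c = 3626195.86 / 33798.23 = 107.29 mm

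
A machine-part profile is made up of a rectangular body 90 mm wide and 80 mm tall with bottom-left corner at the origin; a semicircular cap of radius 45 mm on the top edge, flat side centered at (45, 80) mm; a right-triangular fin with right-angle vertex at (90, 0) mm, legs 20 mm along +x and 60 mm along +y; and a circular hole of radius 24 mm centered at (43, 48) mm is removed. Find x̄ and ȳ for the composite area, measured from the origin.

Part | A | x̄ᵢ | ȳᵢ | A·x̄ᵢ | A·ȳᵢ
rectangular body | 7200.00 | 45.00 | 40.00 | 324000.00 | 288000.00
semicircular top | 3180.86 | 45.00 | 99.10 | 143138.82 | 315219.00
triangular fin | 600.00 | 96.67 | 20.00 | 58000.00 | 12000.00
hole | -1809.56 | 43.00 | 48.00 | -77810.97 | -86858.75
Σ | 9171.31 |  |  | 447327.85 | 528360.25
x̄ = 447327.85 / 9171.31 = 48.77 mm
ȳ = 528360.25 / 9171.31 = 57.61 mm

x̄ = 48.77 mm, ȳ = 57.61 mm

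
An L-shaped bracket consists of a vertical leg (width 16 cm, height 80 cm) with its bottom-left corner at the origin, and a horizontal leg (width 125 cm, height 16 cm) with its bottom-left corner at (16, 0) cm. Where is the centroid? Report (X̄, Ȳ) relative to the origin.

X̄ = 50.99 cm, Ȳ = 20.49 cm

Part | A | x̄ᵢ | ȳᵢ | A·x̄ᵢ | A·ȳᵢ
vertical leg | 1280.00 | 8.00 | 40.00 | 10240.00 | 51200.00
horizontal leg | 2000.00 | 78.50 | 8.00 | 157000.00 | 16000.00
Σ | 3280.00 |  |  | 167240.00 | 67200.00
X̄ = 167240.00 / 3280.00 = 50.99 cm
Ȳ = 67200.00 / 3280.00 = 20.49 cm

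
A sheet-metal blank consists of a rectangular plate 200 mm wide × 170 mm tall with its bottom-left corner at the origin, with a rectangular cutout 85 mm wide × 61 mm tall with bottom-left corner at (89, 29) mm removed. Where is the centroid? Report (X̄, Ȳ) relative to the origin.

Part | A | x̄ᵢ | ȳᵢ | A·x̄ᵢ | A·ȳᵢ
plate | 34000.00 | 100.00 | 85.00 | 3400000.00 | 2890000.00
hole | -5185.00 | 131.50 | 59.50 | -681827.50 | -308507.50
Σ | 28815.00 |  |  | 2718172.50 | 2581492.50
X̄ = 2718172.50 / 28815.00 = 94.33 mm
Ȳ = 2581492.50 / 28815.00 = 89.59 mm

X̄ = 94.33 mm, Ȳ = 89.59 mm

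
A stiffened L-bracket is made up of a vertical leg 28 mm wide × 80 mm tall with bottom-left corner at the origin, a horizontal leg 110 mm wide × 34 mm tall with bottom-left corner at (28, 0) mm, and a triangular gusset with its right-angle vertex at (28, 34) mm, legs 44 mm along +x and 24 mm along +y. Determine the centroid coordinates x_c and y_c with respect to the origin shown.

vertical leg: A = 28 × 80 = 2240.00, centroid at (14.00, 40.00).
horizontal leg: A = 110 × 34 = 3740.00, centroid at (83.00, 17.00).
gusset: A = ½·44·24 = 528.00, centroid at (42.67, 42.00).
ΣA = 6508.00 mm²
ΣAx_c = (2240.00)(14.00) + (3740.00)(83.00) + (528.00)(42.67) = 364308.00 mm³
ΣAy_c = (2240.00)(40.00) + (3740.00)(17.00) + (528.00)(42.00) = 175356.00 mm³
x_c = 364308.00 / 6508.00 = 55.98 mm
y_c = 175356.00 / 6508.00 = 26.94 mm

x_c = 55.98 mm, y_c = 26.94 mm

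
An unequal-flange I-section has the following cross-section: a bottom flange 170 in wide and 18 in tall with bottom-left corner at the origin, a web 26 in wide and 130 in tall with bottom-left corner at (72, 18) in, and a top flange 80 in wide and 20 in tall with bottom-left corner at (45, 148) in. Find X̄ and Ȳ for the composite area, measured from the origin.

X̄ = 85.00 in, Ȳ = 69.76 in

bottom flange: A = 170 × 18 = 3060.00, centroid at (85.00, 9.00).
web: A = 26 × 130 = 3380.00, centroid at (85.00, 83.00).
top flange: A = 80 × 20 = 1600.00, centroid at (85.00, 158.00).
ΣA = 8040.00 in²
ΣAX̄ = (3060.00)(85.00) + (3380.00)(85.00) + (1600.00)(85.00) = 683400.00 in³
ΣAȲ = (3060.00)(9.00) + (3380.00)(83.00) + (1600.00)(158.00) = 560880.00 in³
X̄ = 683400.00 / 8040.00 = 85.00 in
Ȳ = 560880.00 / 8040.00 = 69.76 in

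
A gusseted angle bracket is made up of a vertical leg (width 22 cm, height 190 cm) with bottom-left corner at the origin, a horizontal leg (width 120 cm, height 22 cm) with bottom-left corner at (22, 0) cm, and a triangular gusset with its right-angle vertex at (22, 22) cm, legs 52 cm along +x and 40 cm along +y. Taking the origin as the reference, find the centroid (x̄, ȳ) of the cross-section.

x̄ = 38.60 cm, ȳ = 58.89 cm

Part | A | x̄ᵢ | ȳᵢ | A·x̄ᵢ | A·ȳᵢ
vertical leg | 4180.00 | 11.00 | 95.00 | 45980.00 | 397100.00
horizontal leg | 2640.00 | 82.00 | 11.00 | 216480.00 | 29040.00
gusset | 1040.00 | 39.33 | 35.33 | 40906.67 | 36746.67
Σ | 7860.00 |  |  | 303366.67 | 462886.67
x̄ = 303366.67 / 7860.00 = 38.60 cm
ȳ = 462886.67 / 7860.00 = 58.89 cm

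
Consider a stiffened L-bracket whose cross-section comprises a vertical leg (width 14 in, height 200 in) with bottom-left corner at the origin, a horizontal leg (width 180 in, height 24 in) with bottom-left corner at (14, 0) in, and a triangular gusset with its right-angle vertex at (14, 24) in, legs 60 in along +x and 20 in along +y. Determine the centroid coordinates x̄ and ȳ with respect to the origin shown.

x̄ = 63.38 in, ȳ = 45.37 in

vertical leg: A = 14 × 200 = 2800.00, centroid at (7.00, 100.00).
horizontal leg: A = 180 × 24 = 4320.00, centroid at (104.00, 12.00).
gusset: A = ½·60·20 = 600.00, centroid at (34.00, 30.67).
ΣA = 7720.00 in², ΣAx̄ = 489280.00 in³, ΣAȳ = 350240.00 in³.
x̄ = 489280.00/7720.00 = 63.38 in; ȳ = 350240.00/7720.00 = 45.37 in.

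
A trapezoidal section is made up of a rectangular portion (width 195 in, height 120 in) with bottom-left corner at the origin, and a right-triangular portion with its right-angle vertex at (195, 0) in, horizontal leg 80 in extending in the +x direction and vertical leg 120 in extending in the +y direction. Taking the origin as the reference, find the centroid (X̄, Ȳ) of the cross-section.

rectangular portion: A = 195 × 120 = 23400.00, centroid at (97.50, 60.00).
triangular portion: A = ½·80·120 = 4800.00, centroid at (221.67, 40.00).
ΣA = 28200.00 in²
ΣAX̄ = (23400.00)(97.50) + (4800.00)(221.67) = 3345500.00 in³
ΣAȲ = (23400.00)(60.00) + (4800.00)(40.00) = 1596000.00 in³
X̄ = 3345500.00 / 28200.00 = 118.63 in
Ȳ = 1596000.00 / 28200.00 = 56.60 in

X̄ = 118.63 in, Ȳ = 56.60 in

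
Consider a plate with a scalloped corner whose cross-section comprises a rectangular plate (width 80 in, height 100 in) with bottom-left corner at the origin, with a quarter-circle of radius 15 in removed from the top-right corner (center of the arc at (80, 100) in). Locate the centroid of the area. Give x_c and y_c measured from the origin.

plate: A = 80 × 100 = 8000.00, centroid at (40.00, 50.00).
removed quarter-circle: A = −¼π·15² = -176.71, centroid at (73.63, 93.63).
ΣA = 7823.29 in²
ΣAx_c = (8000.00)(40.00) + (-176.71)(73.63) = 306987.83 in³
ΣAy_c = (8000.00)(50.00) + (-176.71)(93.63) = 383453.54 in³
x_c = 306987.83 / 7823.29 = 39.24 in
y_c = 383453.54 / 7823.29 = 49.01 in

x_c = 39.24 in, y_c = 49.01 in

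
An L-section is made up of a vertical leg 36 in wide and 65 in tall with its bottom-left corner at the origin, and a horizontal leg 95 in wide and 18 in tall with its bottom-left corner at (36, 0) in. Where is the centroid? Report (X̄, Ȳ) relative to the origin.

X̄ = 45.66 in, Ȳ = 22.58 in

vertical leg: A = 36 × 65 = 2340.00, centroid at (18.00, 32.50).
horizontal leg: A = 95 × 18 = 1710.00, centroid at (83.50, 9.00).
ΣA = 4050.00 in²
ΣAX̄ = (2340.00)(18.00) + (1710.00)(83.50) = 184905.00 in³
ΣAȲ = (2340.00)(32.50) + (1710.00)(9.00) = 91440.00 in³
X̄ = 184905.00 / 4050.00 = 45.66 in
Ȳ = 91440.00 / 4050.00 = 22.58 in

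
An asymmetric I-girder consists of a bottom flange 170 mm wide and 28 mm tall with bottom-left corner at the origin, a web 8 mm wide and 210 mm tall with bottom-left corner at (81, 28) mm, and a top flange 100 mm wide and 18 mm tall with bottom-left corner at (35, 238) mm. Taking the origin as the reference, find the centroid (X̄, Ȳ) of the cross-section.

X̄ = 85.00 mm, Ȳ = 89.16 mm

bottom flange: A = 170 × 28 = 4760.00, centroid at (85.00, 14.00).
web: A = 8 × 210 = 1680.00, centroid at (85.00, 133.00).
top flange: A = 100 × 18 = 1800.00, centroid at (85.00, 247.00).
ΣA = 8240.00 mm²
ΣAX̄ = (4760.00)(85.00) + (1680.00)(85.00) + (1800.00)(85.00) = 700400.00 mm³
ΣAȲ = (4760.00)(14.00) + (1680.00)(133.00) + (1800.00)(247.00) = 734680.00 mm³
X̄ = 700400.00 / 8240.00 = 85.00 mm
Ȳ = 734680.00 / 8240.00 = 89.16 mm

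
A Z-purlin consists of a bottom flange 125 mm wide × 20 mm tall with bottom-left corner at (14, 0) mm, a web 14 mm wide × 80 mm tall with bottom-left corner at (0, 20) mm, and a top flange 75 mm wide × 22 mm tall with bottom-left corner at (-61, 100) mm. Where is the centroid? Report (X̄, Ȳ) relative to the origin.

X̄ = 30.42 mm, Ȳ = 52.25 mm

bottom flange: A = 125 × 20 = 2500.00, centroid at (76.50, 10.00).
web: A = 14 × 80 = 1120.00, centroid at (7.00, 60.00).
top flange: A = 75 × 22 = 1650.00, centroid at (-23.50, 111.00).
ΣA = 5270.00 mm²
ΣAX̄ = (2500.00)(76.50) + (1120.00)(7.00) + (1650.00)(-23.50) = 160315.00 mm³
ΣAȲ = (2500.00)(10.00) + (1120.00)(60.00) + (1650.00)(111.00) = 275350.00 mm³
X̄ = 160315.00 / 5270.00 = 30.42 mm
Ȳ = 275350.00 / 5270.00 = 52.25 mm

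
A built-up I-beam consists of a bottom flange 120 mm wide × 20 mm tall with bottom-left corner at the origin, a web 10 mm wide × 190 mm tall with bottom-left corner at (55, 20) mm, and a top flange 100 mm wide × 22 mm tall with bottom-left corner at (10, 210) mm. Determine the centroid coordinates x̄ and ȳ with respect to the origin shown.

x̄ = 60.00 mm, ȳ = 112.11 mm

bottom flange: A = 120 × 20 = 2400.00, centroid at (60.00, 10.00).
web: A = 10 × 190 = 1900.00, centroid at (60.00, 115.00).
top flange: A = 100 × 22 = 2200.00, centroid at (60.00, 221.00).
ΣA = 6500.00 mm², ΣAx̄ = 390000.00 mm³, ΣAȳ = 728700.00 mm³.
x̄ = 390000.00/6500.00 = 60.00 mm; ȳ = 728700.00/6500.00 = 112.11 mm.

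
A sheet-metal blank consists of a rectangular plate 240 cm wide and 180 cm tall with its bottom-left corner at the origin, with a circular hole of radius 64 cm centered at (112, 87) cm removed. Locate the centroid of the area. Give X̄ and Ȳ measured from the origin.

X̄ = 123.39 cm, Ȳ = 91.27 cm

plate: A = 240 × 180 = 43200.00, centroid at (120.00, 90.00).
hole: A = −π·64² = -12867.96, centroid at (112.00, 87.00).
ΣA = 30332.04 cm²
ΣAX̄ = (43200.00)(120.00) + (-12867.96)(112.00) = 3742788.09 cm³
ΣAȲ = (43200.00)(90.00) + (-12867.96)(87.00) = 2768487.17 cm³
X̄ = 3742788.09 / 30332.04 = 123.39 cm
Ȳ = 2768487.17 / 30332.04 = 91.27 cm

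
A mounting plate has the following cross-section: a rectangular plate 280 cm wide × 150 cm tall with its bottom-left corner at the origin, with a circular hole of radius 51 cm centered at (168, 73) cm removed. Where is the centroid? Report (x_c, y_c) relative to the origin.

x_c = 133.24 cm, y_c = 75.48 cm

plate: A = 280 × 150 = 42000.00, centroid at (140.00, 75.00).
hole: A = −π·51² = -8171.28, centroid at (168.00, 73.00).
ΣA = 33828.72 cm², ΣAx_c = 4507224.54 cm³, ΣAy_c = 2553496.38 cm³.
x_c = 4507224.54/33828.72 = 133.24 cm; y_c = 2553496.38/33828.72 = 75.48 cm.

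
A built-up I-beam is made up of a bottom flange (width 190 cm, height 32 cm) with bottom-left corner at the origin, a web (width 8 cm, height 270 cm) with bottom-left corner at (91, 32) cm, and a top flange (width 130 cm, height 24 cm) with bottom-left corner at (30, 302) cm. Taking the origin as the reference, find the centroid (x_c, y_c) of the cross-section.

x_c = 95.00 cm, y_c = 126.56 cm

bottom flange: A = 190 × 32 = 6080.00, centroid at (95.00, 16.00).
web: A = 8 × 270 = 2160.00, centroid at (95.00, 167.00).
top flange: A = 130 × 24 = 3120.00, centroid at (95.00, 314.00).
ΣA = 11360.00 cm²
ΣAx_c = (6080.00)(95.00) + (2160.00)(95.00) + (3120.00)(95.00) = 1079200.00 cm³
ΣAy_c = (6080.00)(16.00) + (2160.00)(167.00) + (3120.00)(314.00) = 1437680.00 cm³
x_c = 1079200.00 / 11360.00 = 95.00 cm
y_c = 1437680.00 / 11360.00 = 126.56 cm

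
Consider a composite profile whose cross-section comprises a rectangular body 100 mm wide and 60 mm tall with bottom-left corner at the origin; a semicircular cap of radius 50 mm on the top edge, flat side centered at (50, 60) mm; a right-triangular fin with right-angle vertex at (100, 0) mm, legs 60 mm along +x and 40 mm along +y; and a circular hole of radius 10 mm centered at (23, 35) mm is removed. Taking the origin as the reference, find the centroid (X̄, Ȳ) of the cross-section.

X̄ = 58.55 mm, Ȳ = 46.61 mm

rectangular body: A = 100 × 60 = 6000.00, centroid at (50.00, 30.00).
semicircular top: A = ½π·50² = 3926.99, centroid at (50.00, 81.22).
triangular fin: A = ½·60·40 = 1200.00, centroid at (120.00, 13.33).
hole: A = −π·10² = -314.16, centroid at (23.00, 35.00).
ΣA = 10812.83 mm²
ΣAX̄ = (6000.00)(50.00) + (3926.99)(50.00) + (1200.00)(120.00) + (-314.16)(23.00) = 633123.88 mm³
ΣAȲ = (6000.00)(30.00) + (3926.99)(81.22) + (1200.00)(13.33) + (-314.16)(35.00) = 503957.21 mm³
X̄ = 633123.88 / 10812.83 = 58.55 mm
Ȳ = 503957.21 / 10812.83 = 46.61 mm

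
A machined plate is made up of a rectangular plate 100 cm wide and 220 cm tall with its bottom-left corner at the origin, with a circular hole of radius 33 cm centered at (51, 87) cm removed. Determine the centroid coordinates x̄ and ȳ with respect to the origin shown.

plate: A = 100 × 220 = 22000.00, centroid at (50.00, 110.00).
hole: A = −π·33² = -3421.19, centroid at (51.00, 87.00).
ΣA = 18578.81 cm², ΣAx̄ = 925519.09 cm³, ΣAȳ = 2122356.09 cm³.
x̄ = 925519.09/18578.81 = 49.82 cm; ȳ = 2122356.09/18578.81 = 114.24 cm.

x̄ = 49.82 cm, ȳ = 114.24 cm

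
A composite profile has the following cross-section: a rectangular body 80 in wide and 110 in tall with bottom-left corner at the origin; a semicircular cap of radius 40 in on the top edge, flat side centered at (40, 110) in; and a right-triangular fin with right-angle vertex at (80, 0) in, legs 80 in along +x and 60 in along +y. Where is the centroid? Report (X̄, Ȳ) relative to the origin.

X̄ = 51.67 in, Ȳ = 62.07 in

rectangular body: A = 80 × 110 = 8800.00, centroid at (40.00, 55.00).
semicircular top: A = ½π·40² = 2513.27, centroid at (40.00, 126.98).
triangular fin: A = ½·80·60 = 2400.00, centroid at (106.67, 20.00).
ΣA = 13713.27 in²
ΣAX̄ = (8800.00)(40.00) + (2513.27)(40.00) + (2400.00)(106.67) = 708530.96 in³
ΣAȲ = (8800.00)(55.00) + (2513.27)(126.98) + (2400.00)(20.00) = 851126.82 in³
X̄ = 708530.96 / 13713.27 = 51.67 in
Ȳ = 851126.82 / 13713.27 = 62.07 in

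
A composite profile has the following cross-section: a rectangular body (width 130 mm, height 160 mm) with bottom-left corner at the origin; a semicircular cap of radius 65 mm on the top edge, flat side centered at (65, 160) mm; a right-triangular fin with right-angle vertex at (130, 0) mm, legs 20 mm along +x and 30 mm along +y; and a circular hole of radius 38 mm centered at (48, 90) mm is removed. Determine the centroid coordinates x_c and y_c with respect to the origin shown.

x_c = 69.25 mm, y_c = 107.92 mm

Part | A | x̄ᵢ | ȳᵢ | A·x̄ᵢ | A·ȳᵢ
rectangular body | 20800.00 | 65.00 | 80.00 | 1352000.00 | 1664000.00
semicircular top | 6636.61 | 65.00 | 187.59 | 431379.94 | 1244941.65
triangular fin | 300.00 | 136.67 | 10.00 | 41000.00 | 3000.00
hole | -4536.46 | 48.00 | 90.00 | -217750.07 | -408281.38
Σ | 23200.15 |  |  | 1606629.87 | 2503660.27
x_c = 1606629.87 / 23200.15 = 69.25 mm
y_c = 2503660.27 / 23200.15 = 107.92 mm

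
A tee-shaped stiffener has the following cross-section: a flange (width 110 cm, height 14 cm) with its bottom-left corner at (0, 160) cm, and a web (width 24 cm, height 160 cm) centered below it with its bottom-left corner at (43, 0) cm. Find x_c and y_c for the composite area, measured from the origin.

web: A = 24 × 160 = 3840.00, centroid at (55.00, 80.00).
flange: A = 110 × 14 = 1540.00, centroid at (55.00, 167.00).
ΣA = 5380.00 cm², ΣAx_c = 295900.00 cm³, ΣAy_c = 564380.00 cm³.
x_c = 295900.00/5380.00 = 55.00 cm; y_c = 564380.00/5380.00 = 104.90 cm.

x_c = 55.00 cm, y_c = 104.90 cm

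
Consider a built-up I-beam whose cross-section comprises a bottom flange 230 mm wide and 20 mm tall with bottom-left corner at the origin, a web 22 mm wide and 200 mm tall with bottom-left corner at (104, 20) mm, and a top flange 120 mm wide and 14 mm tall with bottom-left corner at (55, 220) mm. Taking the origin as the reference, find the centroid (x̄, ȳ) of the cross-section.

x̄ = 115.00 mm, ȳ = 89.45 mm

bottom flange: A = 230 × 20 = 4600.00, centroid at (115.00, 10.00).
web: A = 22 × 200 = 4400.00, centroid at (115.00, 120.00).
top flange: A = 120 × 14 = 1680.00, centroid at (115.00, 227.00).
ΣA = 10680.00 mm², ΣAx̄ = 1228200.00 mm³, ΣAȳ = 955360.00 mm³.
x̄ = 1228200.00/10680.00 = 115.00 mm; ȳ = 955360.00/10680.00 = 89.45 mm.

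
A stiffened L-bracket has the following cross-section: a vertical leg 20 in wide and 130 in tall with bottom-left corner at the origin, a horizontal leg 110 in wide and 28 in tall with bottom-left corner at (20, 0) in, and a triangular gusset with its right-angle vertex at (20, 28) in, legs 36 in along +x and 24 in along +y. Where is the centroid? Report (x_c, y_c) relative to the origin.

vertical leg: A = 20 × 130 = 2600.00, centroid at (10.00, 65.00).
horizontal leg: A = 110 × 28 = 3080.00, centroid at (75.00, 14.00).
gusset: A = ½·36·24 = 432.00, centroid at (32.00, 36.00).
ΣA = 6112.00 in²
ΣAx_c = (2600.00)(10.00) + (3080.00)(75.00) + (432.00)(32.00) = 270824.00 in³
ΣAy_c = (2600.00)(65.00) + (3080.00)(14.00) + (432.00)(36.00) = 227672.00 in³
x_c = 270824.00 / 6112.00 = 44.31 in
y_c = 227672.00 / 6112.00 = 37.25 in

x_c = 44.31 in, y_c = 37.25 in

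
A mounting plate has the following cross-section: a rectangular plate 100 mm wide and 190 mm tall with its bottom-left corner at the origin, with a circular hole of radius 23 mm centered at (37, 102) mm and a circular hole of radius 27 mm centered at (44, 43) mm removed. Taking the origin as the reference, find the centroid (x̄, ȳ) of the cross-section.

plate: A = 100 × 190 = 19000.00, centroid at (50.00, 95.00).
hole 1: A = −π·23² = -1661.90, centroid at (37.00, 102.00).
hole 2: A = −π·27² = -2290.22, centroid at (44.00, 43.00).
ΣA = 15047.88 mm²
ΣAx̄ = (19000.00)(50.00) + (-1661.90)(37.00) + (-2290.22)(44.00) = 787739.88 mm³
ΣAȳ = (19000.00)(95.00) + (-1661.90)(102.00) + (-2290.22)(43.00) = 1537006.44 mm³
x̄ = 787739.88 / 15047.88 = 52.35 mm
ȳ = 1537006.44 / 15047.88 = 102.14 mm

x̄ = 52.35 mm, ȳ = 102.14 mm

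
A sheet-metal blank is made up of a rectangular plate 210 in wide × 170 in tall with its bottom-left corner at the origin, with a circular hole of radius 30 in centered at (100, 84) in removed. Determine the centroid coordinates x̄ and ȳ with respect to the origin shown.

x̄ = 105.43 in, ȳ = 85.09 in

plate: A = 210 × 170 = 35700.00, centroid at (105.00, 85.00).
hole: A = −π·30² = -2827.43, centroid at (100.00, 84.00).
ΣA = 32872.57 in², ΣAx̄ = 3465756.66 in³, ΣAȳ = 2796995.60 in³.
x̄ = 3465756.66/32872.57 = 105.43 in; ȳ = 2796995.60/32872.57 = 85.09 in.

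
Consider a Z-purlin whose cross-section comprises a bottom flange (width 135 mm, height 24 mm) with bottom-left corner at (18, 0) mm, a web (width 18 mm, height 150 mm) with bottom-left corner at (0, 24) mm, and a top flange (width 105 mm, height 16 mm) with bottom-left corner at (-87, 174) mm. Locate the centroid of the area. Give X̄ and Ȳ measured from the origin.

Part | A | x̄ᵢ | ȳᵢ | A·x̄ᵢ | A·ȳᵢ
bottom flange | 3240.00 | 85.50 | 12.00 | 277020.00 | 38880.00
web | 2700.00 | 9.00 | 99.00 | 24300.00 | 267300.00
top flange | 1680.00 | -34.50 | 182.00 | -57960.00 | 305760.00
Σ | 7620.00 |  |  | 243360.00 | 611940.00
X̄ = 243360.00 / 7620.00 = 31.94 mm
Ȳ = 611940.00 / 7620.00 = 80.31 mm

X̄ = 31.94 mm, Ȳ = 80.31 mm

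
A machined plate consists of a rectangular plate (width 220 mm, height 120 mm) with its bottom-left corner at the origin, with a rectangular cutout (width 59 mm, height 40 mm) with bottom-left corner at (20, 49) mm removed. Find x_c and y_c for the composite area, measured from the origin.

plate: A = 220 × 120 = 26400.00, centroid at (110.00, 60.00).
hole: A = −(59 × 40) = -2360.00, centroid at (49.50, 69.00).
ΣA = 24040.00 mm², ΣAx_c = 2787180.00 mm³, ΣAy_c = 1421160.00 mm³.
x_c = 2787180.00/24040.00 = 115.94 mm; y_c = 1421160.00/24040.00 = 59.12 mm.

x_c = 115.94 mm, y_c = 59.12 mm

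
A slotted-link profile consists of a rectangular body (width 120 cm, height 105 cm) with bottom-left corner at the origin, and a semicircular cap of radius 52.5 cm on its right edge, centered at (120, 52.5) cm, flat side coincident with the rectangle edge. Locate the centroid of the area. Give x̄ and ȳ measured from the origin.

Part | A | x̄ᵢ | ȳᵢ | A·x̄ᵢ | A·ȳᵢ
rectangular body | 12600.00 | 60.00 | 52.50 | 756000.00 | 661500.00
semicircular end | 4329.51 | 142.28 | 52.50 | 616009.64 | 227299.14
Σ | 16929.51 |  |  | 1372009.64 | 888799.14
x̄ = 1372009.64 / 16929.51 = 81.04 cm
ȳ = 888799.14 / 16929.51 = 52.50 cm

x̄ = 81.04 cm, ȳ = 52.50 cm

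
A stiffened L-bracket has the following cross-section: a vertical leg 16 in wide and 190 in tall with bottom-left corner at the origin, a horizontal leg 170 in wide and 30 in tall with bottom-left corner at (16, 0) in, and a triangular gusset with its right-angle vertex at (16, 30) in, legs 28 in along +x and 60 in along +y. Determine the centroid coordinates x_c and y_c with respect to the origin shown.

vertical leg: A = 16 × 190 = 3040.00, centroid at (8.00, 95.00).
horizontal leg: A = 170 × 30 = 5100.00, centroid at (101.00, 15.00).
gusset: A = ½·28·60 = 840.00, centroid at (25.33, 50.00).
ΣA = 8980.00 in²
ΣAx_c = (3040.00)(8.00) + (5100.00)(101.00) + (840.00)(25.33) = 560700.00 in³
ΣAy_c = (3040.00)(95.00) + (5100.00)(15.00) + (840.00)(50.00) = 407300.00 in³
x_c = 560700.00 / 8980.00 = 62.44 in
y_c = 407300.00 / 8980.00 = 45.36 in

x_c = 62.44 in, y_c = 45.36 in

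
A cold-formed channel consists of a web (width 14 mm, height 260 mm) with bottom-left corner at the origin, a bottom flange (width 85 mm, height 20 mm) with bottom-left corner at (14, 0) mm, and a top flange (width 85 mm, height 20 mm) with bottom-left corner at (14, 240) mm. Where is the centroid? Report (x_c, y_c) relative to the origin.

x_c = 30.91 mm, y_c = 130.00 mm

Part | A | x̄ᵢ | ȳᵢ | A·x̄ᵢ | A·ȳᵢ
web | 3640.00 | 7.00 | 130.00 | 25480.00 | 473200.00
bottom flange | 1700.00 | 56.50 | 10.00 | 96050.00 | 17000.00
top flange | 1700.00 | 56.50 | 250.00 | 96050.00 | 425000.00
Σ | 7040.00 |  |  | 217580.00 | 915200.00
x_c = 217580.00 / 7040.00 = 30.91 mm
y_c = 915200.00 / 7040.00 = 130.00 mm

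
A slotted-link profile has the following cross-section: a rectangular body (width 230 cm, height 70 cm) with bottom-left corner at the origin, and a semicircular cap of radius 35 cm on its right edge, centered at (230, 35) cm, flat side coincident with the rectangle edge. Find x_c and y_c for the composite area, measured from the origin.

x_c = 128.86 cm, y_c = 35.00 cm

rectangular body: A = 230 × 70 = 16100.00, centroid at (115.00, 35.00).
semicircular end: A = ½π·35² = 1924.23, centroid at (244.85, 35.00).
ΣA = 18024.23 cm²
ΣAx_c = (16100.00)(115.00) + (1924.23)(244.85) = 2322655.20 cm³
ΣAy_c = (16100.00)(35.00) + (1924.23)(35.00) = 630847.89 cm³
x_c = 2322655.20 / 18024.23 = 128.86 cm
y_c = 630847.89 / 18024.23 = 35.00 cm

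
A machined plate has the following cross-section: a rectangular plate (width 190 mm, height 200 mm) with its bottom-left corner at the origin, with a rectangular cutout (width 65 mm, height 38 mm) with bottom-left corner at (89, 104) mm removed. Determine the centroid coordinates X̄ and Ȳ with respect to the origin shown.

X̄ = 93.16 mm, Ȳ = 98.40 mm

plate: A = 190 × 200 = 38000.00, centroid at (95.00, 100.00).
hole: A = −(65 × 38) = -2470.00, centroid at (121.50, 123.00).
ΣA = 35530.00 mm²
ΣAX̄ = (38000.00)(95.00) + (-2470.00)(121.50) = 3309895.00 mm³
ΣAȲ = (38000.00)(100.00) + (-2470.00)(123.00) = 3496190.00 mm³
X̄ = 3309895.00 / 35530.00 = 93.16 mm
Ȳ = 3496190.00 / 35530.00 = 98.40 mm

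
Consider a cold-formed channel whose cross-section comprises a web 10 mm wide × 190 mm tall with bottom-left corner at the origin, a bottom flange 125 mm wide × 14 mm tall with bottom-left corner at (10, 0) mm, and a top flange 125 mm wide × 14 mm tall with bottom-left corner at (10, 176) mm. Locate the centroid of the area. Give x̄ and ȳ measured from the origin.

x̄ = 48.75 mm, ȳ = 95.00 mm

web: A = 10 × 190 = 1900.00, centroid at (5.00, 95.00).
bottom flange: A = 125 × 14 = 1750.00, centroid at (72.50, 7.00).
top flange: A = 125 × 14 = 1750.00, centroid at (72.50, 183.00).
ΣA = 5400.00 mm², ΣAx̄ = 263250.00 mm³, ΣAȳ = 513000.00 mm³.
x̄ = 263250.00/5400.00 = 48.75 mm; ȳ = 513000.00/5400.00 = 95.00 mm.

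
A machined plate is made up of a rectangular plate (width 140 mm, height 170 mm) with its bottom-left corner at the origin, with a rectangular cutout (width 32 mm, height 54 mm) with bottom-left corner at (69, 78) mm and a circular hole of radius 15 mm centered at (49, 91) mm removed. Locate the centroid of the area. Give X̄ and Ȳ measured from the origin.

plate: A = 140 × 170 = 23800.00, centroid at (70.00, 85.00).
hole 1: A = −(32 × 54) = -1728.00, centroid at (85.00, 105.00).
hole 2: A = −π·15² = -706.86, centroid at (49.00, 91.00).
ΣA = 21365.14 mm², ΣAX̄ = 1484483.94 mm³, ΣAȲ = 1777235.89 mm³.
X̄ = 1484483.94/21365.14 = 69.48 mm; Ȳ = 1777235.89/21365.14 = 83.18 mm.

X̄ = 69.48 mm, Ȳ = 83.18 mm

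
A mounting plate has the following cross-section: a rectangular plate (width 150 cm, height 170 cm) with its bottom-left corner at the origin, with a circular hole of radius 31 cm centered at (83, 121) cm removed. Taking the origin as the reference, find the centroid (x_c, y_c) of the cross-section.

Part | A | x̄ᵢ | ȳᵢ | A·x̄ᵢ | A·ȳᵢ
plate | 25500.00 | 75.00 | 85.00 | 1912500.00 | 2167500.00
hole | -3019.07 | 83.00 | 121.00 | -250582.85 | -365307.54
Σ | 22480.93 |  |  | 1661917.15 | 1802192.46
x_c = 1661917.15 / 22480.93 = 73.93 cm
y_c = 1802192.46 / 22480.93 = 80.17 cm

x_c = 73.93 cm, y_c = 80.17 cm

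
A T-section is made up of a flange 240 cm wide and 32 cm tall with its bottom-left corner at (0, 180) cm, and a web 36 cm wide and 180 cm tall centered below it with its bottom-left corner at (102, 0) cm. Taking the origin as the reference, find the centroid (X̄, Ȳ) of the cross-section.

X̄ = 120.00 cm, Ȳ = 147.49 cm

web: A = 36 × 180 = 6480.00, centroid at (120.00, 90.00).
flange: A = 240 × 32 = 7680.00, centroid at (120.00, 196.00).
ΣA = 14160.00 cm²
ΣAX̄ = (6480.00)(120.00) + (7680.00)(120.00) = 1699200.00 cm³
ΣAȲ = (6480.00)(90.00) + (7680.00)(196.00) = 2088480.00 cm³
X̄ = 1699200.00 / 14160.00 = 120.00 cm
Ȳ = 2088480.00 / 14160.00 = 147.49 cm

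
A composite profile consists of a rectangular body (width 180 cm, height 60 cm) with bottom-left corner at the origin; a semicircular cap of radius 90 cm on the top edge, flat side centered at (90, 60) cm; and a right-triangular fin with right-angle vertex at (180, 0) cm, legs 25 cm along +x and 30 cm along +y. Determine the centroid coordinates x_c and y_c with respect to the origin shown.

Part | A | x̄ᵢ | ȳᵢ | A·x̄ᵢ | A·ȳᵢ
rectangular body | 10800.00 | 90.00 | 30.00 | 972000.00 | 324000.00
semicircular top | 12723.45 | 90.00 | 98.20 | 1145110.52 | 1249407.01
triangular fin | 375.00 | 188.33 | 10.00 | 70625.00 | 3750.00
Σ | 23898.45 |  |  | 2187735.52 | 1577157.01
x_c = 2187735.52 / 23898.45 = 91.54 cm
y_c = 1577157.01 / 23898.45 = 65.99 cm

x_c = 91.54 cm, y_c = 65.99 cm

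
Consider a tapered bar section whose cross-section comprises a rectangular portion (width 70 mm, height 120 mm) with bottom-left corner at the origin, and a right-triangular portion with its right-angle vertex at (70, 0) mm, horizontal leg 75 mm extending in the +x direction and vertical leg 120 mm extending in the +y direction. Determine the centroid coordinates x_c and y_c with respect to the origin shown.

rectangular portion: A = 70 × 120 = 8400.00, centroid at (35.00, 60.00).
triangular portion: A = ½·75·120 = 4500.00, centroid at (95.00, 40.00).
ΣA = 12900.00 mm²
ΣAx_c = (8400.00)(35.00) + (4500.00)(95.00) = 721500.00 mm³
ΣAy_c = (8400.00)(60.00) + (4500.00)(40.00) = 684000.00 mm³
x_c = 721500.00 / 12900.00 = 55.93 mm
y_c = 684000.00 / 12900.00 = 53.02 mm

x_c = 55.93 mm, y_c = 53.02 mm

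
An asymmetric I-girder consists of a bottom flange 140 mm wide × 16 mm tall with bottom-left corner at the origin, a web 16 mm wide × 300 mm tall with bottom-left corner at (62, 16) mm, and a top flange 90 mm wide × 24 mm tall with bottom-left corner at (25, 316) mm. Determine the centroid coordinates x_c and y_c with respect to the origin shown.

Part | A | x̄ᵢ | ȳᵢ | A·x̄ᵢ | A·ȳᵢ
bottom flange | 2240.00 | 70.00 | 8.00 | 156800.00 | 17920.00
web | 4800.00 | 70.00 | 166.00 | 336000.00 | 796800.00
top flange | 2160.00 | 70.00 | 328.00 | 151200.00 | 708480.00
Σ | 9200.00 |  |  | 644000.00 | 1523200.00
x_c = 644000.00 / 9200.00 = 70.00 mm
y_c = 1523200.00 / 9200.00 = 165.57 mm

x_c = 70.00 mm, y_c = 165.57 mm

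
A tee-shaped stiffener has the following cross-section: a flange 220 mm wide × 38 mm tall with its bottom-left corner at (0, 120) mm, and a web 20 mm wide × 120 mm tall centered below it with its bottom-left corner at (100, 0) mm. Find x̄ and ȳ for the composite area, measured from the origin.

Part | A | x̄ᵢ | ȳᵢ | A·x̄ᵢ | A·ȳᵢ
web | 2400.00 | 110.00 | 60.00 | 264000.00 | 144000.00
flange | 8360.00 | 110.00 | 139.00 | 919600.00 | 1162040.00
Σ | 10760.00 |  |  | 1183600.00 | 1306040.00
x̄ = 1183600.00 / 10760.00 = 110.00 mm
ȳ = 1306040.00 / 10760.00 = 121.38 mm

x̄ = 110.00 mm, ȳ = 121.38 mm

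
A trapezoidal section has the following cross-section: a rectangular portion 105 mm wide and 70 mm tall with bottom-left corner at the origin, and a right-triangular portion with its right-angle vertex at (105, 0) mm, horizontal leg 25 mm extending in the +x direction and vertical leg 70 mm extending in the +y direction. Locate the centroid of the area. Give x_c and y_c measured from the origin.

Part | A | x̄ᵢ | ȳᵢ | A·x̄ᵢ | A·ȳᵢ
rectangular portion | 7350.00 | 52.50 | 35.00 | 385875.00 | 257250.00
triangular portion | 875.00 | 113.33 | 23.33 | 99166.67 | 20416.67
Σ | 8225.00 |  |  | 485041.67 | 277666.67
x_c = 485041.67 / 8225.00 = 58.97 mm
y_c = 277666.67 / 8225.00 = 33.76 mm

x_c = 58.97 mm, y_c = 33.76 mm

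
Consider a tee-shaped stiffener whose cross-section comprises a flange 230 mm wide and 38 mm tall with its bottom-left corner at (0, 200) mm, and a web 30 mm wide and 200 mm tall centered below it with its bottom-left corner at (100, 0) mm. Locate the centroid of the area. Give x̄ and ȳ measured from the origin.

Part | A | x̄ᵢ | ȳᵢ | A·x̄ᵢ | A·ȳᵢ
web | 6000.00 | 115.00 | 100.00 | 690000.00 | 600000.00
flange | 8740.00 | 115.00 | 219.00 | 1005100.00 | 1914060.00
Σ | 14740.00 |  |  | 1695100.00 | 2514060.00
x̄ = 1695100.00 / 14740.00 = 115.00 mm
ȳ = 2514060.00 / 14740.00 = 170.56 mm

x̄ = 115.00 mm, ȳ = 170.56 mm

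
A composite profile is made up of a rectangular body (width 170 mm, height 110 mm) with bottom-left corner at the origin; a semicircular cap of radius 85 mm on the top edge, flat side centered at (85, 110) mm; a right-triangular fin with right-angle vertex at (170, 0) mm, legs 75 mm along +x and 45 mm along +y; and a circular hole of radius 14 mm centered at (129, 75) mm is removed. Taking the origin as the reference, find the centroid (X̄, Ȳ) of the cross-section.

Part | A | x̄ᵢ | ȳᵢ | A·x̄ᵢ | A·ȳᵢ
rectangular body | 18700.00 | 85.00 | 55.00 | 1589500.00 | 1028500.00
semicircular top | 11349.00 | 85.00 | 146.08 | 964665.29 | 1657807.05
triangular fin | 1687.50 | 195.00 | 15.00 | 329062.50 | 25312.50
hole | -615.75 | 129.00 | 75.00 | -79432.03 | -46181.41
Σ | 31120.75 |  |  | 2803795.77 | 2665438.14
X̄ = 2803795.77 / 31120.75 = 90.09 mm
Ȳ = 2665438.14 / 31120.75 = 85.65 mm

X̄ = 90.09 mm, Ȳ = 85.65 mm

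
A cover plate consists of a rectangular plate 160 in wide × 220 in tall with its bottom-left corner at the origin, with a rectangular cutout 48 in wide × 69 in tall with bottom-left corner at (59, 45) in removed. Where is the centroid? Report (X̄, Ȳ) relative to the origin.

X̄ = 79.69 in, Ȳ = 113.17 in

Part | A | x̄ᵢ | ȳᵢ | A·x̄ᵢ | A·ȳᵢ
plate | 35200.00 | 80.00 | 110.00 | 2816000.00 | 3872000.00
hole | -3312.00 | 83.00 | 79.50 | -274896.00 | -263304.00
Σ | 31888.00 |  |  | 2541104.00 | 3608696.00
X̄ = 2541104.00 / 31888.00 = 79.69 in
Ȳ = 3608696.00 / 31888.00 = 113.17 in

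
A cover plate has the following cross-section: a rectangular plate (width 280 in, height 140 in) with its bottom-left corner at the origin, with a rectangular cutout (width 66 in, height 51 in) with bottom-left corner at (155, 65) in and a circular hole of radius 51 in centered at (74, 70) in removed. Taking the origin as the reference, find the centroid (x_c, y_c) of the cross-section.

x_c = 153.66 in, y_c = 67.51 in

plate: A = 280 × 140 = 39200.00, centroid at (140.00, 70.00).
hole 1: A = −(66 × 51) = -3366.00, centroid at (188.00, 90.50).
hole 2: A = −π·51² = -8171.28, centroid at (74.00, 70.00).
ΣA = 27662.72 in²
ΣAx_c = (39200.00)(140.00) + (-3366.00)(188.00) + (-8171.28)(74.00) = 4250517.10 in³
ΣAy_c = (39200.00)(70.00) + (-3366.00)(90.50) + (-8171.28)(70.00) = 1867387.23 in³
x_c = 4250517.10 / 27662.72 = 153.66 in
y_c = 1867387.23 / 27662.72 = 67.51 in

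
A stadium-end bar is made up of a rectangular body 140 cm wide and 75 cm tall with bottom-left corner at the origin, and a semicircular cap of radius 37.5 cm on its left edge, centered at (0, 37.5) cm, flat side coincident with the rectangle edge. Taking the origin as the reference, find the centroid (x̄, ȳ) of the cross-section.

rectangular body: A = 140 × 75 = 10500.00, centroid at (70.00, 37.50).
semicircular end: A = ½π·37.5² = 2208.93, centroid at (-15.92, 37.50).
ΣA = 12708.93 cm², ΣAx̄ = 699843.75 cm³, ΣAȳ = 476584.96 cm³.
x̄ = 699843.75/12708.93 = 55.07 cm; ȳ = 476584.96/12708.93 = 37.50 cm.

x̄ = 55.07 cm, ȳ = 37.50 cm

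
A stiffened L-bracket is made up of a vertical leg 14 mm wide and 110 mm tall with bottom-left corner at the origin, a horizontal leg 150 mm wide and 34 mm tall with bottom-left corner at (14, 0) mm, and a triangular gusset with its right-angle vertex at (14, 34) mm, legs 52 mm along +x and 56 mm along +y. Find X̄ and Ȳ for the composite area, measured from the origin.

vertical leg: A = 14 × 110 = 1540.00, centroid at (7.00, 55.00).
horizontal leg: A = 150 × 34 = 5100.00, centroid at (89.00, 17.00).
gusset: A = ½·52·56 = 1456.00, centroid at (31.33, 52.67).
ΣA = 8096.00 mm²
ΣAX̄ = (1540.00)(7.00) + (5100.00)(89.00) + (1456.00)(31.33) = 510301.33 mm³
ΣAȲ = (1540.00)(55.00) + (5100.00)(17.00) + (1456.00)(52.67) = 248082.67 mm³
X̄ = 510301.33 / 8096.00 = 63.03 mm
Ȳ = 248082.67 / 8096.00 = 30.64 mm

X̄ = 63.03 mm, Ȳ = 30.64 mm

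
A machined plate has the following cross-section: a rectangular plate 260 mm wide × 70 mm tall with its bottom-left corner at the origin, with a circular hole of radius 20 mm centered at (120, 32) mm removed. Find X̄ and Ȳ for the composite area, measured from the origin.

plate: A = 260 × 70 = 18200.00, centroid at (130.00, 35.00).
hole: A = −π·20² = -1256.64, centroid at (120.00, 32.00).
ΣA = 16943.36 mm², ΣAX̄ = 2215203.55 mm³, ΣAȲ = 596787.61 mm³.
X̄ = 2215203.55/16943.36 = 130.74 mm; Ȳ = 596787.61/16943.36 = 35.22 mm.

X̄ = 130.74 mm, Ȳ = 35.22 mm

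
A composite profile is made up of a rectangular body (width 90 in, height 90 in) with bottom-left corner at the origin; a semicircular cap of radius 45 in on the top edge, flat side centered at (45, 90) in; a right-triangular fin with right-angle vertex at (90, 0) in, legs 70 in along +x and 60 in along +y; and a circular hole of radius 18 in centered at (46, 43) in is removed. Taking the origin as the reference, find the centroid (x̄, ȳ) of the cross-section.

x̄ = 56.52 in, ȳ = 57.41 in

rectangular body: A = 90 × 90 = 8100.00, centroid at (45.00, 45.00).
semicircular top: A = ½π·45² = 3180.86, centroid at (45.00, 109.10).
triangular fin: A = ½·70·60 = 2100.00, centroid at (113.33, 20.00).
hole: A = −π·18² = -1017.88, centroid at (46.00, 43.00).
ΣA = 12362.99 in², ΣAx̄ = 698816.52 in³, ΣAȳ = 709758.96 in³.
x̄ = 698816.52/12362.99 = 56.52 in; ȳ = 709758.96/12362.99 = 57.41 in.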